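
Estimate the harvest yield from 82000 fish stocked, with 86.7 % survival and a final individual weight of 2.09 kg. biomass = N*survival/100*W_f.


Survivors = 82000 * 86.7/100 = 71094 fish
Harvest biomass = survivors * W_f = 71094 * 2.09 = 148586.46 kg

148586.46 kg


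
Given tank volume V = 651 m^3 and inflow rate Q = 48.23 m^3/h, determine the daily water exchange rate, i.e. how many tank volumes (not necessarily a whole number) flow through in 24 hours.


Daily flow volume = 48.23 m^3/h * 24 h = 1157.52 m^3/day
Exchanges = daily flow / tank volume = 1157.52 / 651 = 1.77806 exchanges/day

1.77806 exchanges/day


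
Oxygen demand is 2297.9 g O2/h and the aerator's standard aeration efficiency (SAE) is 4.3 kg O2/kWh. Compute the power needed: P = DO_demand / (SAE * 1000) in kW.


SAE in g O2/kWh = 4.3 * 1000 = 4300 g/kWh
P = DO_demand / SAE_g = 2297.9 / 4300 = 0.534395 kW

0.534395 kW


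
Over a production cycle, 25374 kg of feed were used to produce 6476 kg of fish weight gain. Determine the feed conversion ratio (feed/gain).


FCR = feed consumed / weight gained
FCR = 25374 kg / 6476 kg = 3.91816

3.91816


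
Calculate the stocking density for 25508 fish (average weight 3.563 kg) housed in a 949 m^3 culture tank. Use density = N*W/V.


Total biomass = 25508 fish * 3.563 kg = 90885.004 kg
Density = total biomass / volume = 90885.004 / 949 = 95.7692 kg/m^3

95.7692 kg/m^3


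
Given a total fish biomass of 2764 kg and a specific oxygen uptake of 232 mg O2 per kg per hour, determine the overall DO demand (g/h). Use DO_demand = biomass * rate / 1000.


Total O2 consumption (mg/h) = 2764 kg * 232 mg/(kg*h) = 641248 mg/h
Convert to g/h: 641248 / 1000 = 641.248 g/h

641.248 g/h


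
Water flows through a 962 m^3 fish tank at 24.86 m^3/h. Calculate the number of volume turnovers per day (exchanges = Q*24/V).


Daily flow volume = 24.86 m^3/h * 24 h = 596.64 m^3/day
Exchanges = daily flow / tank volume = 596.64 / 962 = 0.620208 exchanges/day

0.620208 exchanges/day


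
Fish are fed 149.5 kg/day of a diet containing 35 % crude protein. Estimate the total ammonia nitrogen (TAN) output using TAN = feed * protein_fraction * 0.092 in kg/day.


Protein in feed = 149.5 * 35/100 = 52.325 kg/day
TAN = protein * 0.092 = 52.325 * 0.092 = 4.8139 kg/day

4.8139 kg/day


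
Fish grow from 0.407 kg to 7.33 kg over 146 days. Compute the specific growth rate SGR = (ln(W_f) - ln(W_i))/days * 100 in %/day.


ln(W_f) = ln(7.33) = 1.9919755
ln(W_i) = ln(0.407) = -0.89894209
ln(W_f) - ln(W_i) = 1.9919755 - -0.89894209 = 2.8909176
SGR = 2.8909176 / 146 * 100 = 1.98008 %/day

1.98008 %/day


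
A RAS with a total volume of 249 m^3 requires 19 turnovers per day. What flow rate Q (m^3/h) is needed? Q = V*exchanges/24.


Daily recirculation volume = 249 m^3 * 19 = 4731 m^3/day
Flow rate Q = daily volume / 24 h = 4731 / 24 = 197.125 m^3/h

197.125 m^3/h


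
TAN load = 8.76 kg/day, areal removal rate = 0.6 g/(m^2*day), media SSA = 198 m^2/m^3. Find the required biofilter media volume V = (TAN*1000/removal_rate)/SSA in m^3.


A = 8.76*1000 / 0.6 = 14600 m^2
V = 14600 / 198 = 73.7374

73.7374 m^3


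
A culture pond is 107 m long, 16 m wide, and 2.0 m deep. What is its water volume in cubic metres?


Base area = L * W = 107 * 16 = 1712 m^2
Volume = area * depth = 1712 * 2.0 = 3424 m^3

3424 m^3


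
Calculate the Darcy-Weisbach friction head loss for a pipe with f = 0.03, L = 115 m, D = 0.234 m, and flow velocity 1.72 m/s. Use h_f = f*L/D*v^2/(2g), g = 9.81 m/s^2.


v^2 = 1.72^2 = 2.9584 m^2/s^2
L/D = 115/0.234 = 491.45299
h_f = f*(L/D)*v^2/(2g) = 0.03 * 491.45299 * 2.9584 / 19.62 = 2.22311 m

2.22311 m


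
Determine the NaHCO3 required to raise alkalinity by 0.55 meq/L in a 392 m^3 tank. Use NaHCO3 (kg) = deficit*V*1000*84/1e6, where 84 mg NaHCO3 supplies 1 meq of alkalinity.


Tank volume in L = 392 m^3 * 1000 = 392000 L
Total meq required = 0.55 meq/L * 392000 L = 215600 meq
NaHCO3 mass = 215600 meq * 84 mg/meq / 1e6 = 18.1104 kg

18.1104 kg


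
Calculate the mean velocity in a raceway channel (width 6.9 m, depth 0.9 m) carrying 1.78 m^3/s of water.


Cross-sectional area = W * d = 6.9 * 0.9 = 6.21 m^2
Velocity = Q / A = 1.78 / 6.21 = 0.286634 m/s

0.286634 m/s


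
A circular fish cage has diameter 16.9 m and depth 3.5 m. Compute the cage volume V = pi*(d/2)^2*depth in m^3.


r = d/2 = 16.9/2 = 8.45 m
Base area = pi*r^2 = pi*8.45^2 = 224.31757 m^2
Volume = 224.31757 * 3.5 = 785.111 m^3

785.111 m^3


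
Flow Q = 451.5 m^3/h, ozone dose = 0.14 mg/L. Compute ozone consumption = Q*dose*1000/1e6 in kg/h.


O3 demand (mg/h) = Q * dose * 1000 = 451.5 * 0.14 * 1000 = 63210 mg/h
Convert mg to kg: 63210 / 1e6 = 0.06321 kg/h

0.06321 kg/h


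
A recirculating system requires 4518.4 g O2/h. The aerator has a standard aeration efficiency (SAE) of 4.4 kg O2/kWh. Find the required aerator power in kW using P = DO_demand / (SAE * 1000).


SAE in g O2/kWh = 4.4 * 1000 = 4400 g/kWh
P = DO_demand / SAE_g = 4518.4 / 4400 = 1.02691 kW

1.02691 kW


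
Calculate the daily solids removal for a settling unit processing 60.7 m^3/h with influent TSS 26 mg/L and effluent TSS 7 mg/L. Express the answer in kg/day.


Concentration drop: TSS_in - TSS_out = 26 - 7 = 19 mg/L
Hourly solids removed = Q * dTSS = 60.7 m^3/h * 19 mg/L = 1153.3 g/h  (m^3/h * mg/L = g/h)
Daily solids removed = 1153.3 * 24 = 27679.2 g/day
Convert g to kg: 27679.2 / 1000 = 27.6792 kg/day

27.6792 kg/day


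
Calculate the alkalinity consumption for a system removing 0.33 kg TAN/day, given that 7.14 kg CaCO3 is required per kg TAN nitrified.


Alkalinity factor: 7.14 kg CaCO3 consumed per kg TAN nitrified
alk = 0.33 kg TAN * 7.14 = 2.3562 kg CaCO3/day

2.3562 kg CaCO3/day


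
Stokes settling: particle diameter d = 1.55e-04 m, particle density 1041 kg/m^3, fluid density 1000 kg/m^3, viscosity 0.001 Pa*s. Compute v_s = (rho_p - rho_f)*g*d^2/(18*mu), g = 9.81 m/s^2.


Density difference: rho_p - rho_f = 1041 - 1000 = 41 kg/m^3
d^2 = (1.55e-04)^2 = 2.4025e-08 m^2
Numerator = (rho_p - rho_f) * g * d^2 = 41 * 9.81 * 2.4025e-08 = 9.6630953e-06
Denominator = 18 * mu = 18 * 0.001 = 0.018
v_s = 9.6630953e-06 / 0.018 = 5.36839e-04 m/s
Check: Re = rho_f * v_s * d / mu = 1000 * 5.36839e-04 * 1.55e-04 / 0.001 = 0.0832 < 1, so Stokes' law applies.

5.36839e-04 m/s


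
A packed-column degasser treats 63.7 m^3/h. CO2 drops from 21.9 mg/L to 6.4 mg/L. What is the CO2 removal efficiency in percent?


CO2_out / CO2_in = 6.4 / 21.9 = 0.29223744
Fraction remaining = 0.29223744
efficiency = (1 - 0.29223744) * 100 = 70.7763 %

70.7763 %


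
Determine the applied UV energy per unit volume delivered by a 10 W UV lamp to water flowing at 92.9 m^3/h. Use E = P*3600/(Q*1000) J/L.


Energy delivered per hour = 10 W * 3600 s = 36000 J/h
Volume treated per hour = 92.9 m^3/h * 1000 = 92900 L/h
dose = 36000 / 92900 = 0.387513 J/L

0.387513 J/L


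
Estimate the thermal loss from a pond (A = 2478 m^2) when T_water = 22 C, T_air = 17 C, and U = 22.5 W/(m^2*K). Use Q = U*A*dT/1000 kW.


Temperature difference dT = 22 - 17 = 5 K
Heat loss (W) = U * A * dT = 22.5 * 2478 * 5 = 278775 W
Convert to kW: 278775 / 1000 = 278.775 kW

278.775 kW


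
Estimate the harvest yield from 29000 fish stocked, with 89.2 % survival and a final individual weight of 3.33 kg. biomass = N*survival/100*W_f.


Survivors = 29000 * 89.2/100 = 25868 fish
Harvest biomass = survivors * W_f = 25868 * 3.33 = 86140.44 kg

86140.44 kg


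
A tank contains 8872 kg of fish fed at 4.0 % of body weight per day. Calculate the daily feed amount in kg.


Feeding rate fraction = 4.0% / 100 = 0.04
Daily feed = 8872 kg * 0.04 = 354.88 kg/day

354.88 kg/day


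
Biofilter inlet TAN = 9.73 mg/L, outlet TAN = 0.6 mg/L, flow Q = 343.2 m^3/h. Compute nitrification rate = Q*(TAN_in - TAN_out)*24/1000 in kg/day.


Concentration drop: TAN_in - TAN_out = 9.73 - 0.6 = 9.13 mg/L
Hourly TAN removed = Q * dTAN = 343.2 m^3/h * 9.13 mg/L = 3133.416 g/h  (m^3/h * mg/L = g/h)
Daily TAN removed = 3133.416 * 24 = 75201.984 g/day
Convert to kg/day: 75201.984 / 1000 = 75.201984 kg/day

75.201984 kg/day


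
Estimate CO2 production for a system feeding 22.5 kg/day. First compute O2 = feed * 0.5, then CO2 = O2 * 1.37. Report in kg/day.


O2 = 22.5 * 0.5 = 11.25
CO2 = 11.25 * 1.37 = 15.4125

15.4125 kg/day


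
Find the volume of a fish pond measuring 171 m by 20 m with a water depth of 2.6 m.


Base area = L * W = 171 * 20 = 3420 m^2
Volume = area * depth = 3420 * 2.6 = 8892 m^3

8892 m^3


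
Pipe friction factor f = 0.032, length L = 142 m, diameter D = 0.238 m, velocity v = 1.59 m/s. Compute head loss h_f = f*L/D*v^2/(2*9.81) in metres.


v^2 = 1.59^2 = 2.5281 m^2/s^2
L/D = 142/0.238 = 596.63866
h_f = f*(L/D)*v^2/(2g) = 0.032 * 596.63866 * 2.5281 / 19.62 = 2.46012 m

2.46012 m


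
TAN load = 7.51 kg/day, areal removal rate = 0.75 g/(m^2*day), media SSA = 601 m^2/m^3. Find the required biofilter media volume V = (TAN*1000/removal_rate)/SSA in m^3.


A = 7.51*1000 / 0.75 = 10013.333 m^2
V = 10013.333 / 601 = 16.6611

16.6611 m^3


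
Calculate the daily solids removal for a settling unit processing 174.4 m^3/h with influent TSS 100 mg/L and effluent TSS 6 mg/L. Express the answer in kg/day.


Concentration drop: TSS_in - TSS_out = 100 - 6 = 94 mg/L
Hourly solids removed = Q * dTSS = 174.4 m^3/h * 94 mg/L = 16393.6 g/h  (m^3/h * mg/L = g/h)
Daily solids removed = 16393.6 * 24 = 393446.4 g/day
Convert g to kg: 393446.4 / 1000 = 393.4464 kg/day

393.4464 kg/day


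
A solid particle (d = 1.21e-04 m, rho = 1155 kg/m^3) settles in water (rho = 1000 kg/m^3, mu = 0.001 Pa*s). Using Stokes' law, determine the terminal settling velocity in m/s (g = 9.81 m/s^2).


Density difference: rho_p - rho_f = 1155 - 1000 = 155 kg/m^3
d^2 = (1.21e-04)^2 = 1.4641e-08 m^2
Numerator = (rho_p - rho_f) * g * d^2 = 155 * 9.81 * 1.4641e-08 = 2.2262373e-05
Denominator = 18 * mu = 18 * 0.001 = 0.018
v_s = 2.2262373e-05 / 0.018 = 0.0012368 m/s
Check: Re = rho_f * v_s * d / mu = 1000 * 0.0012368 * 1.21e-04 / 0.001 = 0.15 < 1, so Stokes' law applies.

0.0012368 m/s


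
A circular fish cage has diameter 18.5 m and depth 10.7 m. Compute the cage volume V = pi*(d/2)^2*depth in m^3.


r = d/2 = 18.5/2 = 9.25 m
Base area = pi*r^2 = pi*9.25^2 = 268.80252 m^2
Volume = 268.80252 * 10.7 = 2876.19 m^3

2876.19 m^3


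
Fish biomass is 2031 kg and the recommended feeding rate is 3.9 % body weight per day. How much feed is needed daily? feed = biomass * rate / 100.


Feeding rate fraction = 3.9% / 100 = 0.039
Daily feed = 2031 kg * 0.039 = 79.209 kg/day

79.209 kg/day


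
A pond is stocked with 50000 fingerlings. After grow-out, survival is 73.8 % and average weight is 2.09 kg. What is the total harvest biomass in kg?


Survivors = 50000 * 73.8/100 = 36900 fish
Harvest biomass = survivors * W_f = 36900 * 2.09 = 77121 kg

77121 kg


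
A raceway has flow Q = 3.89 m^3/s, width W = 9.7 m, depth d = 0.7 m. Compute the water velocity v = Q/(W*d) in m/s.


Cross-sectional area = W * d = 9.7 * 0.7 = 6.79 m^2
Velocity = Q / A = 3.89 / 6.79 = 0.572901 m/s

0.572901 m/s


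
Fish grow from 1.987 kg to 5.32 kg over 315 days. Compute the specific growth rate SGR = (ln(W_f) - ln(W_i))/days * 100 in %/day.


ln(W_f) = ln(5.32) = 1.6714733
ln(W_i) = ln(1.987) = 0.68662596
ln(W_f) - ln(W_i) = 1.6714733 - 0.68662596 = 0.98484734
SGR = 0.98484734 / 315 * 100 = 0.31265 %/day

0.31265 %/day


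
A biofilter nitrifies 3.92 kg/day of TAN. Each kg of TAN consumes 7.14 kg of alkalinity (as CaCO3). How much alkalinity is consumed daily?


Alkalinity factor: 7.14 kg CaCO3 consumed per kg TAN nitrified
alk = 3.92 kg TAN * 7.14 = 27.9888 kg CaCO3/day

27.9888 kg CaCO3/day


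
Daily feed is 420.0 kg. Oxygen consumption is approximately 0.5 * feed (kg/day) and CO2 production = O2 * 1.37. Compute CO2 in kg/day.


O2 = 420.0 * 0.5 = 210
CO2 = 210 * 1.37 = 287.7

287.7 kg/day


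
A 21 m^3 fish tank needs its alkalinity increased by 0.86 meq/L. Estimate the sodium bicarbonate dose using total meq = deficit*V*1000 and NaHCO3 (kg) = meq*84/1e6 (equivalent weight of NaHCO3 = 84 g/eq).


Tank volume in L = 21 m^3 * 1000 = 21000 L
Total meq required = 0.86 meq/L * 21000 L = 18060 meq
NaHCO3 mass = 18060 meq * 84 mg/meq / 1e6 = 1.51704 kg

1.51704 kg


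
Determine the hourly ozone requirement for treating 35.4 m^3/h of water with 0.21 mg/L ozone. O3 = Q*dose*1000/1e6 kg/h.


O3 demand (mg/h) = Q * dose * 1000 = 35.4 * 0.21 * 1000 = 7434 mg/h
Convert mg to kg: 7434 / 1e6 = 0.007434 kg/h

0.007434 kg/h


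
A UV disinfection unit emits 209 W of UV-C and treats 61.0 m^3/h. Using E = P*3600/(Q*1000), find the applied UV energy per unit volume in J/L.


Energy delivered per hour = 209 W * 3600 s = 752400 J/h
Volume treated per hour = 61.0 m^3/h * 1000 = 61000 L/h
dose = 752400 / 61000 = 12.3344 J/L

12.3344 J/L


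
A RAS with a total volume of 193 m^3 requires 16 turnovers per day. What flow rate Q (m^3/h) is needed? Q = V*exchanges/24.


Daily recirculation volume = 193 m^3 * 16 = 3088 m^3/day
Flow rate Q = daily volume / 24 h = 3088 / 24 = 128.667 m^3/h

128.667 m^3/h


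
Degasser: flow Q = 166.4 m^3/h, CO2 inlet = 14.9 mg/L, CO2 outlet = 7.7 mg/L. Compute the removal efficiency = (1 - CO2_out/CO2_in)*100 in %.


CO2_out / CO2_in = 7.7 / 14.9 = 0.51677852
Fraction remaining = 0.51677852
efficiency = (1 - 0.51677852) * 100 = 48.3221 %

48.3221 %


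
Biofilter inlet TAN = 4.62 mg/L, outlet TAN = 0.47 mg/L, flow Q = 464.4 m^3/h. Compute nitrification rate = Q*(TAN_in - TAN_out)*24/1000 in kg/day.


Concentration drop: TAN_in - TAN_out = 4.62 - 0.47 = 4.15 mg/L
Hourly TAN removed = Q * dTAN = 464.4 m^3/h * 4.15 mg/L = 1927.26 g/h  (m^3/h * mg/L = g/h)
Daily TAN removed = 1927.26 * 24 = 46254.24 g/day
Convert to kg/day: 46254.24 / 1000 = 46.25424 kg/day

46.25424 kg/day


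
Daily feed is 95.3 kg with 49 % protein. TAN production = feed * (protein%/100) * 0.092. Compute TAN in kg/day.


Protein in feed = 95.3 * 49/100 = 46.697 kg/day
TAN = protein * 0.092 = 46.697 * 0.092 = 4.296124 kg/day

4.296124 kg/day


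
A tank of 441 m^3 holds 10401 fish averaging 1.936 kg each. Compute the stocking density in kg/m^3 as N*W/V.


Total biomass = 10401 fish * 1.936 kg = 20136.336 kg
Density = total biomass / volume = 20136.336 / 441 = 45.6606 kg/m^3

45.6606 kg/m^3


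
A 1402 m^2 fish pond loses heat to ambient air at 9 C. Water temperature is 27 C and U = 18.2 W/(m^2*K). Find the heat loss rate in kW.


Temperature difference dT = 27 - 9 = 18 K
Heat loss (W) = U * A * dT = 18.2 * 1402 * 18 = 459295.2 W
Convert to kW: 459295.2 / 1000 = 459.2952 kW

459.2952 kW


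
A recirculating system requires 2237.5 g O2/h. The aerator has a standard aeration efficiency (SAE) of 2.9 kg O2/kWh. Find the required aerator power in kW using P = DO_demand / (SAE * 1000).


SAE in g O2/kWh = 2.9 * 1000 = 2900 g/kWh
P = DO_demand / SAE_g = 2237.5 / 2900 = 0.771552 kW

0.771552 kW


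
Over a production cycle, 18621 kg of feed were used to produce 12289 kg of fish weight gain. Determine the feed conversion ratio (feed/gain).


FCR = feed consumed / weight gained
FCR = 18621 kg / 12289 kg = 1.51526

1.51526


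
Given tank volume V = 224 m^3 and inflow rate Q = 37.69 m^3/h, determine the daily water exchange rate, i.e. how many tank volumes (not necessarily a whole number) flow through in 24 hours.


Daily flow volume = 37.69 m^3/h * 24 h = 904.56 m^3/day
Exchanges = daily flow / tank volume = 904.56 / 224 = 4.03821 exchanges/day

4.03821 exchanges/day


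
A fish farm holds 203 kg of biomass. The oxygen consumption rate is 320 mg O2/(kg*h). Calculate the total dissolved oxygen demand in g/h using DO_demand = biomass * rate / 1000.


Total O2 consumption (mg/h) = 203 kg * 320 mg/(kg*h) = 64960 mg/h
Convert to g/h: 64960 / 1000 = 64.96 g/h

64.96 g/h


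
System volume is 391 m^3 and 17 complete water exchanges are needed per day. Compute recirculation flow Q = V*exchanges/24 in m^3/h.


Daily recirculation volume = 391 m^3 * 17 = 6647 m^3/day
Flow rate Q = daily volume / 24 h = 6647 / 24 = 276.958 m^3/h

276.958 m^3/h


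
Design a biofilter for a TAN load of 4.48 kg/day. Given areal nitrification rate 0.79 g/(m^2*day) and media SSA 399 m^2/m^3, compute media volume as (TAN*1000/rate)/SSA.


A = 4.48*1000 / 0.79 = 5670.8861 m^2
V = 5670.8861 / 399 = 14.2127

14.2127 m^3


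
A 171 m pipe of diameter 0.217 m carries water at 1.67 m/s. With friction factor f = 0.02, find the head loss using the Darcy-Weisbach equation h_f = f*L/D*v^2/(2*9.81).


v^2 = 1.67^2 = 2.7889 m^2/s^2
L/D = 171/0.217 = 788.01843
h_f = f*(L/D)*v^2/(2g) = 0.02 * 788.01843 * 2.7889 / 19.62 = 2.24027 m

2.24027 m


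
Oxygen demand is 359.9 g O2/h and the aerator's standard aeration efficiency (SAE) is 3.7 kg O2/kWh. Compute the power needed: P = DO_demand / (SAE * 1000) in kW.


SAE in g O2/kWh = 3.7 * 1000 = 3700 g/kWh
P = DO_demand / SAE_g = 359.9 / 3700 = 0.0972703 kW

0.0972703 kW


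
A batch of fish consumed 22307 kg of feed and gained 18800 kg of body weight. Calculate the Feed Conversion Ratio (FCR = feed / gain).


FCR = feed consumed / weight gained
FCR = 22307 kg / 18800 kg = 1.18654

1.18654


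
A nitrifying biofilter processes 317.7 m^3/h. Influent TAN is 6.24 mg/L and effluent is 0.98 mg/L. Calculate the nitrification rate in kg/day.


Concentration drop: TAN_in - TAN_out = 6.24 - 0.98 = 5.26 mg/L
Hourly TAN removed = Q * dTAN = 317.7 m^3/h * 5.26 mg/L = 1671.102 g/h  (m^3/h * mg/L = g/h)
Daily TAN removed = 1671.102 * 24 = 40106.448 g/day
Convert to kg/day: 40106.448 / 1000 = 40.106448 kg/day

40.106448 kg/day


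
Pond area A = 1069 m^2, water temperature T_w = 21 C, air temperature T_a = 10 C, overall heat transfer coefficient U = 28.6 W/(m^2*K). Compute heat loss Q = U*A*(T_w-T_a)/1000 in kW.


Temperature difference dT = 21 - 10 = 11 K
Heat loss (W) = U * A * dT = 28.6 * 1069 * 11 = 336307.4 W
Convert to kW: 336307.4 / 1000 = 336.3074 kW

336.3074 kW


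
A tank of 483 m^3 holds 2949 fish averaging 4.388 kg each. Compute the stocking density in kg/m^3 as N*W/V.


Total biomass = 2949 fish * 4.388 kg = 12940.212 kg
Density = total biomass / volume = 12940.212 / 483 = 26.7913 kg/m^3

26.7913 kg/m^3


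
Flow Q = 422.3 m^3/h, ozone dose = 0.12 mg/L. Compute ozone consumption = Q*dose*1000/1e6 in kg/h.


O3 demand (mg/h) = Q * dose * 1000 = 422.3 * 0.12 * 1000 = 50676 mg/h
Convert mg to kg: 50676 / 1e6 = 0.050676 kg/h

0.050676 kg/h


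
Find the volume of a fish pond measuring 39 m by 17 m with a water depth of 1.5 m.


Base area = L * W = 39 * 17 = 663 m^2
Volume = area * depth = 663 * 1.5 = 994.5 m^3

994.5 m^3


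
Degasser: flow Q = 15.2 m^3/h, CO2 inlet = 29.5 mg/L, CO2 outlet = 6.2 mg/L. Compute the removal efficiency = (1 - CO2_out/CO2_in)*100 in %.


CO2_out / CO2_in = 6.2 / 29.5 = 0.21016949
Fraction remaining = 0.21016949
efficiency = (1 - 0.21016949) * 100 = 78.9831 %

78.9831 %


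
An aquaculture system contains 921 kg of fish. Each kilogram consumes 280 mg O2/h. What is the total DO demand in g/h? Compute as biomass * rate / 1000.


Total O2 consumption (mg/h) = 921 kg * 280 mg/(kg*h) = 257880 mg/h
Convert to g/h: 257880 / 1000 = 257.88 g/h

257.88 g/h


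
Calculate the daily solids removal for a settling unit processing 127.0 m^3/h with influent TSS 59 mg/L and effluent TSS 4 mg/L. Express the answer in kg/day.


Concentration drop: TSS_in - TSS_out = 59 - 4 = 55 mg/L
Hourly solids removed = Q * dTSS = 127.0 m^3/h * 55 mg/L = 6985 g/h  (m^3/h * mg/L = g/h)
Daily solids removed = 6985 * 24 = 167640 g/day
Convert g to kg: 167640 / 1000 = 167.64 kg/day

167.64 kg/day


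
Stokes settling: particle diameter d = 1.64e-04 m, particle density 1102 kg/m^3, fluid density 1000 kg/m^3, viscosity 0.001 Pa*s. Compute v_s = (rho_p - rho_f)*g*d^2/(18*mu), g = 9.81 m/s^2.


Density difference: rho_p - rho_f = 1102 - 1000 = 102 kg/m^3
d^2 = (1.64e-04)^2 = 2.6896e-08 m^2
Numerator = (rho_p - rho_f) * g * d^2 = 102 * 9.81 * 2.6896e-08 = 2.6912676e-05
Denominator = 18 * mu = 18 * 0.001 = 0.018
v_s = 2.6912676e-05 / 0.018 = 0.00149515 m/s
Check: Re = rho_f * v_s * d / mu = 1000 * 0.00149515 * 1.64e-04 / 0.001 = 0.245 < 1, so Stokes' law applies.

0.00149515 m/s


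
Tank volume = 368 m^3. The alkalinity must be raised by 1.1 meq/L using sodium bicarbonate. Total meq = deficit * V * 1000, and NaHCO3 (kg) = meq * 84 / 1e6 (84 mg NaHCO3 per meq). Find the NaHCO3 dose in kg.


Tank volume in L = 368 m^3 * 1000 = 368000 L
Total meq required = 1.1 meq/L * 368000 L = 404800 meq
NaHCO3 mass = 404800 meq * 84 mg/meq / 1e6 = 34.0032 kg

34.0032 kg


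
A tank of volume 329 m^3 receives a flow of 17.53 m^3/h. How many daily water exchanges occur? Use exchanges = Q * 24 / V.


Daily flow volume = 17.53 m^3/h * 24 h = 420.72 m^3/day
Exchanges = daily flow / tank volume = 420.72 / 329 = 1.27878 exchanges/day

1.27878 exchanges/day


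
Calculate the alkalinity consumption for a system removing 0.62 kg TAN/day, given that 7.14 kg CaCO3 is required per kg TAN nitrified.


Alkalinity factor: 7.14 kg CaCO3 consumed per kg TAN nitrified
alk = 0.62 kg TAN * 7.14 = 4.4268 kg CaCO3/day

4.4268 kg CaCO3/day


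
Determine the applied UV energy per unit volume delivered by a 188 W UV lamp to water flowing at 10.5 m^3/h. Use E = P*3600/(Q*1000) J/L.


Energy delivered per hour = 188 W * 3600 s = 676800 J/h
Volume treated per hour = 10.5 m^3/h * 1000 = 10500 L/h
dose = 676800 / 10500 = 64.4571 J/L

64.4571 J/L


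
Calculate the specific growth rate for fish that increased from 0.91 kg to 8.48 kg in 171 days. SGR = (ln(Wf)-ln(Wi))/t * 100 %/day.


ln(W_f) = ln(8.48) = 2.1377104
ln(W_i) = ln(0.91) = -0.094310679
ln(W_f) - ln(W_i) = 2.1377104 - -0.094310679 = 2.2320211
SGR = 2.2320211 / 171 * 100 = 1.30528 %/day

1.30528 %/day


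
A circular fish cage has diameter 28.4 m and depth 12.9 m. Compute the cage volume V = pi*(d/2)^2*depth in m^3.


r = d/2 = 28.4/2 = 14.2 m
Base area = pi*r^2 = pi*14.2^2 = 633.47074 m^2
Volume = 633.47074 * 12.9 = 8171.77 m^3

8171.77 m^3


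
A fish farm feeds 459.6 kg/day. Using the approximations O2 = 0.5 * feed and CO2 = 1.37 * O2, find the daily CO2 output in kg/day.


O2 = 459.6 * 0.5 = 229.8
CO2 = 229.8 * 1.37 = 314.826

314.826 kg/day


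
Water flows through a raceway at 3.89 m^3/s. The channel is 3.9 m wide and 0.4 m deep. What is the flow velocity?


Cross-sectional area = W * d = 3.9 * 0.4 = 1.56 m^2
Velocity = Q / A = 3.89 / 1.56 = 2.49359 m/s

2.49359 m/s


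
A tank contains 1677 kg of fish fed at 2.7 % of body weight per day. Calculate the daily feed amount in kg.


Feeding rate fraction = 2.7% / 100 = 0.027
Daily feed = 1677 kg * 0.027 = 45.279 kg/day

45.279 kg/day


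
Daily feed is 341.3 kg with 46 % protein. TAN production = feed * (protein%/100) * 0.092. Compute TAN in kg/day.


Protein in feed = 341.3 * 46/100 = 156.998 kg/day
TAN = protein * 0.092 = 156.998 * 0.092 = 14.443816 kg/day

14.443816 kg/day


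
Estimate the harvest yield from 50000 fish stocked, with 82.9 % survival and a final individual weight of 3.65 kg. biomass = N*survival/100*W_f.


Survivors = 50000 * 82.9/100 = 41450 fish
Harvest biomass = survivors * W_f = 41450 * 3.65 = 151292.5 kg

151292.5 kg


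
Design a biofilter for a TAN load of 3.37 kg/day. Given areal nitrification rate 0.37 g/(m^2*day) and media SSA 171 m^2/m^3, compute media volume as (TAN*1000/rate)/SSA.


A = 3.37*1000 / 0.37 = 9108.1081 m^2
V = 9108.1081 / 171 = 53.2638

53.2638 m^3


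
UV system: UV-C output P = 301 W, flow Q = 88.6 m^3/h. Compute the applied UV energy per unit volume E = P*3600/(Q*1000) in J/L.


Energy delivered per hour = 301 W * 3600 s = 1083600 J/h
Volume treated per hour = 88.6 m^3/h * 1000 = 88600 L/h
dose = 1083600 / 88600 = 12.2302 J/L

12.2302 J/L


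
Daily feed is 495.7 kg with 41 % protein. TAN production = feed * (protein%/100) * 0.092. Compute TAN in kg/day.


Protein in feed = 495.7 * 41/100 = 203.237 kg/day
TAN = protein * 0.092 = 203.237 * 0.092 = 18.697804 kg/day

18.697804 kg/day


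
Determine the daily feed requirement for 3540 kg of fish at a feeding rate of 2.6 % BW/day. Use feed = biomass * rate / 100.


Feeding rate fraction = 2.6% / 100 = 0.026
Daily feed = 3540 kg * 0.026 = 92.04 kg/day

92.04 kg/day


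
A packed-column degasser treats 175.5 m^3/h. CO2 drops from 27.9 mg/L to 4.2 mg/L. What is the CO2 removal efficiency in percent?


CO2_out / CO2_in = 4.2 / 27.9 = 0.15053763
Fraction remaining = 0.15053763
efficiency = (1 - 0.15053763) * 100 = 84.9462 %

84.9462 %


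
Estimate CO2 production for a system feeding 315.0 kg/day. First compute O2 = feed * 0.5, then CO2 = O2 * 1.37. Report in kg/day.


O2 = 315.0 * 0.5 = 157.5
CO2 = 157.5 * 1.37 = 215.775

215.775 kg/day


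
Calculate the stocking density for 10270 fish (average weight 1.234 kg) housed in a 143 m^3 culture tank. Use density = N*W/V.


Total biomass = 10270 fish * 1.234 kg = 12673.18 kg
Density = total biomass / volume = 12673.18 / 143 = 88.6236 kg/m^3

88.6236 kg/m^3


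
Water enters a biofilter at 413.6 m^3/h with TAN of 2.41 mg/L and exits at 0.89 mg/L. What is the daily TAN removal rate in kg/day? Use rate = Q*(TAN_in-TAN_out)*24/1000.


Concentration drop: TAN_in - TAN_out = 2.41 - 0.89 = 1.52 mg/L
Hourly TAN removed = Q * dTAN = 413.6 m^3/h * 1.52 mg/L = 628.672 g/h  (m^3/h * mg/L = g/h)
Daily TAN removed = 628.672 * 24 = 15088.128 g/day
Convert to kg/day: 15088.128 / 1000 = 15.088128 kg/day

15.088128 kg/day


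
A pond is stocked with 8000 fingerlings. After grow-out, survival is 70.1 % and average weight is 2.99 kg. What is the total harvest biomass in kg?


Survivors = 8000 * 70.1/100 = 5608 fish
Harvest biomass = survivors * W_f = 5608 * 2.99 = 16767.92 kg

16767.92 kg


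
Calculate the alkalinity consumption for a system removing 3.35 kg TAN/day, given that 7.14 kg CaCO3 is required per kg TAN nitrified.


Alkalinity factor: 7.14 kg CaCO3 consumed per kg TAN nitrified
alk = 3.35 kg TAN * 7.14 = 23.919 kg CaCO3/day

23.919 kg CaCO3/day


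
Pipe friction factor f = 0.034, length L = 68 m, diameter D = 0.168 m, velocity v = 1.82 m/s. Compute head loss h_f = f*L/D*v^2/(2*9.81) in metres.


v^2 = 1.82^2 = 3.3124 m^2/s^2
L/D = 68/0.168 = 404.7619
h_f = f*(L/D)*v^2/(2g) = 0.034 * 404.7619 * 3.3124 / 19.62 = 2.32339 m

2.32339 m


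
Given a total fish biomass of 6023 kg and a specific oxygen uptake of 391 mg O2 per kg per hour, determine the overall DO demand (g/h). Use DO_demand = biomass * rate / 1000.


Total O2 consumption (mg/h) = 6023 kg * 391 mg/(kg*h) = 2354993 mg/h
Convert to g/h: 2354993 / 1000 = 2354.993 g/h

2354.993 g/h


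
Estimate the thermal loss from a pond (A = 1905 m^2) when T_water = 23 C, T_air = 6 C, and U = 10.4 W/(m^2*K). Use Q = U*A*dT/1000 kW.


Temperature difference dT = 23 - 6 = 17 K
Heat loss (W) = U * A * dT = 10.4 * 1905 * 17 = 336804 W
Convert to kW: 336804 / 1000 = 336.804 kW

336.804 kW


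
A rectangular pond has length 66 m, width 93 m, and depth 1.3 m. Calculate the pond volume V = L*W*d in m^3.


Base area = L * W = 66 * 93 = 6138 m^2
Volume = area * depth = 6138 * 1.3 = 7979.4 m^3

7979.4 m^3


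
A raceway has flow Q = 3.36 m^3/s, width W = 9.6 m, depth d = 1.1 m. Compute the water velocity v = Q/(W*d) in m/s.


Cross-sectional area = W * d = 9.6 * 1.1 = 10.56 m^2
Velocity = Q / A = 3.36 / 10.56 = 0.318182 m/s

0.318182 m/s


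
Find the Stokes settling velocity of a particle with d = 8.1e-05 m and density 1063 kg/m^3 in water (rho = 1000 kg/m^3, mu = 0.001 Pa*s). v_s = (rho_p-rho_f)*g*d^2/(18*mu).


Density difference: rho_p - rho_f = 1063 - 1000 = 63 kg/m^3
d^2 = (8.1e-05)^2 = 6.561e-09 m^2
Numerator = (rho_p - rho_f) * g * d^2 = 63 * 9.81 * 6.561e-09 = 4.0548948e-06
Denominator = 18 * mu = 18 * 0.001 = 0.018
v_s = 4.0548948e-06 / 0.018 = 2.25272e-04 m/s
Check: Re = rho_f * v_s * d / mu = 1000 * 2.25272e-04 * 8.1e-05 / 0.001 = 0.0182 < 1, so Stokes' law applies.

2.25272e-04 m/s


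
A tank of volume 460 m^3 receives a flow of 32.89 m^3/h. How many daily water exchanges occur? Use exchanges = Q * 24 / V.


Daily flow volume = 32.89 m^3/h * 24 h = 789.36 m^3/day
Exchanges = daily flow / tank volume = 789.36 / 460 = 1.716 exchanges/day

1.716 exchanges/day


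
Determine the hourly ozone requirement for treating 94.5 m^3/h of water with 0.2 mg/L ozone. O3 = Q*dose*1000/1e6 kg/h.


O3 demand (mg/h) = Q * dose * 1000 = 94.5 * 0.2 * 1000 = 18900 mg/h
Convert mg to kg: 18900 / 1e6 = 0.0189 kg/h

0.0189 kg/h


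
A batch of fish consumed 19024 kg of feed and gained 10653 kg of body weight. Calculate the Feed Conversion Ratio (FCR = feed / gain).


FCR = feed consumed / weight gained
FCR = 19024 kg / 10653 kg = 1.78579

1.78579


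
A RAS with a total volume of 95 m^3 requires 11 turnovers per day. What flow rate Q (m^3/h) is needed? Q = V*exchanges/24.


Daily recirculation volume = 95 m^3 * 11 = 1045 m^3/day
Flow rate Q = daily volume / 24 h = 1045 / 24 = 43.5417 m^3/h

43.5417 m^3/h


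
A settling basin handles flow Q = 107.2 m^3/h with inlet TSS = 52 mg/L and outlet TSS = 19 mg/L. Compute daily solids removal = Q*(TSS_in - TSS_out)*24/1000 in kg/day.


Concentration drop: TSS_in - TSS_out = 52 - 19 = 33 mg/L
Hourly solids removed = Q * dTSS = 107.2 m^3/h * 33 mg/L = 3537.6 g/h  (m^3/h * mg/L = g/h)
Daily solids removed = 3537.6 * 24 = 84902.4 g/day
Convert g to kg: 84902.4 / 1000 = 84.9024 kg/day

84.9024 kg/day


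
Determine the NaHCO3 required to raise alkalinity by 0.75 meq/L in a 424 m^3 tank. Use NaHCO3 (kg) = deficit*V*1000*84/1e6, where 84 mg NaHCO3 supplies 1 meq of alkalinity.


Tank volume in L = 424 m^3 * 1000 = 424000 L
Total meq required = 0.75 meq/L * 424000 L = 318000 meq
NaHCO3 mass = 318000 meq * 84 mg/meq / 1e6 = 26.712 kg

26.712 kg


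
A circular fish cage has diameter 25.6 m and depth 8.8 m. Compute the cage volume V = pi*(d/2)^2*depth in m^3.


r = d/2 = 25.6/2 = 12.8 m
Base area = pi*r^2 = pi*12.8^2 = 514.71854 m^2
Volume = 514.71854 * 8.8 = 4529.52 m^3

4529.52 m^3


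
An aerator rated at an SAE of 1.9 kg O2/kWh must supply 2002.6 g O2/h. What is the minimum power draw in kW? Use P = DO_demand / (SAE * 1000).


SAE in g O2/kWh = 1.9 * 1000 = 1900 g/kWh
P = DO_demand / SAE_g = 2002.6 / 1900 = 1.054 kW

1.054 kW


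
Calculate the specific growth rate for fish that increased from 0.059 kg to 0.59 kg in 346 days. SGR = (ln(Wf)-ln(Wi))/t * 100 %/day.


ln(W_f) = ln(0.59) = -0.52763274
ln(W_i) = ln(0.059) = -2.8302178
ln(W_f) - ln(W_i) = -0.52763274 - -2.8302178 = 2.3025851
SGR = 2.3025851 / 346 * 100 = 0.665487 %/day

0.665487 %/day


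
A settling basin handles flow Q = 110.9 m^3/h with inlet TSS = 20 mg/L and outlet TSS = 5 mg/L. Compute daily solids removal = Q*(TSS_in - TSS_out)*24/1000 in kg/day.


Concentration drop: TSS_in - TSS_out = 20 - 5 = 15 mg/L
Hourly solids removed = Q * dTSS = 110.9 m^3/h * 15 mg/L = 1663.5 g/h  (m^3/h * mg/L = g/h)
Daily solids removed = 1663.5 * 24 = 39924 g/day
Convert g to kg: 39924 / 1000 = 39.924 kg/day

39.924 kg/day


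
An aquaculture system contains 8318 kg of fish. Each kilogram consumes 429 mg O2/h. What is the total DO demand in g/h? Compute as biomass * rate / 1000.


Total O2 consumption (mg/h) = 8318 kg * 429 mg/(kg*h) = 3568422 mg/h
Convert to g/h: 3568422 / 1000 = 3568.422 g/h

3568.422 g/h


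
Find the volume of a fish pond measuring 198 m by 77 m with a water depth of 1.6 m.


Base area = L * W = 198 * 77 = 15246 m^2
Volume = area * depth = 15246 * 1.6 = 24393.6 m^3

24393.6 m^3


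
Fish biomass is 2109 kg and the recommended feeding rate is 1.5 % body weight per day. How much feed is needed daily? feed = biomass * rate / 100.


Feeding rate fraction = 1.5% / 100 = 0.015
Daily feed = 2109 kg * 0.015 = 31.635 kg/day

31.635 kg/day


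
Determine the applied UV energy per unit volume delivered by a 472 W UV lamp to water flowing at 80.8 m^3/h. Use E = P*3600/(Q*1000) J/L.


Energy delivered per hour = 472 W * 3600 s = 1699200 J/h
Volume treated per hour = 80.8 m^3/h * 1000 = 80800 L/h
dose = 1699200 / 80800 = 21.0297 J/L

21.0297 J/L


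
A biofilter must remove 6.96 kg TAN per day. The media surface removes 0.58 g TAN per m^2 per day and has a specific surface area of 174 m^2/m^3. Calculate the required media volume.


A = 6.96*1000 / 0.58 = 12000 m^2
V = 12000 / 174 = 68.9655

68.9655 m^3


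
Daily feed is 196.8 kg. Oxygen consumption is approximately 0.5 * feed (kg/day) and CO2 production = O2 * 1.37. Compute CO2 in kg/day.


O2 = 196.8 * 0.5 = 98.4
CO2 = 98.4 * 1.37 = 134.808

134.808 kg/day


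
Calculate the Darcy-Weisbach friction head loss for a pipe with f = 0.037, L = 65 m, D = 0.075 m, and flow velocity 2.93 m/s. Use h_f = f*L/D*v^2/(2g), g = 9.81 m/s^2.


v^2 = 2.93^2 = 8.5849 m^2/s^2
L/D = 65/0.075 = 866.66667
h_f = f*(L/D)*v^2/(2g) = 0.037 * 866.66667 * 8.5849 / 19.62 = 14.031 m

14.031 m


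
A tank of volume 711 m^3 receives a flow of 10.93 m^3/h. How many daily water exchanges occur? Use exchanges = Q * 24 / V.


Daily flow volume = 10.93 m^3/h * 24 h = 262.32 m^3/day
Exchanges = daily flow / tank volume = 262.32 / 711 = 0.368945 exchanges/day

0.368945 exchanges/day


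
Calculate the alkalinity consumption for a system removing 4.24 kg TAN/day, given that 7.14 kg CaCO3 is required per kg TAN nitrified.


Alkalinity factor: 7.14 kg CaCO3 consumed per kg TAN nitrified
alk = 4.24 kg TAN * 7.14 = 30.2736 kg CaCO3/day

30.2736 kg CaCO3/day


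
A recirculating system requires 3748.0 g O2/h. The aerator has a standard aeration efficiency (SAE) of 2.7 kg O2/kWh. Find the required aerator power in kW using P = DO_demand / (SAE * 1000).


SAE in g O2/kWh = 2.7 * 1000 = 2700 g/kWh
P = DO_demand / SAE_g = 3748.0 / 2700 = 1.38815 kW

1.38815 kW


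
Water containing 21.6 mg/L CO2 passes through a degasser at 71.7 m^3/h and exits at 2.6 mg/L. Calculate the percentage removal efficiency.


CO2_out / CO2_in = 2.6 / 21.6 = 0.12037037
Fraction remaining = 0.12037037
efficiency = (1 - 0.12037037) * 100 = 87.963 %

87.963 %


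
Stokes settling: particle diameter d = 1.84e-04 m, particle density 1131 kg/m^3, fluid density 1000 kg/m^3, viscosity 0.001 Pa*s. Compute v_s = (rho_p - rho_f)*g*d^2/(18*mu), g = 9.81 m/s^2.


Density difference: rho_p - rho_f = 1131 - 1000 = 131 kg/m^3
d^2 = (1.84e-04)^2 = 3.3856e-08 m^2
Numerator = (rho_p - rho_f) * g * d^2 = 131 * 9.81 * 3.3856e-08 = 4.3508684e-05
Denominator = 18 * mu = 18 * 0.001 = 0.018
v_s = 4.3508684e-05 / 0.018 = 0.00241715 m/s
Check: Re = rho_f * v_s * d / mu = 1000 * 0.00241715 * 1.84e-04 / 0.001 = 0.445 < 1, so Stokes' law applies.

0.00241715 m/s


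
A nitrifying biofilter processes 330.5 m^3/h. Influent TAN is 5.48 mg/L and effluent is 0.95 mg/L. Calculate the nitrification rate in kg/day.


Concentration drop: TAN_in - TAN_out = 5.48 - 0.95 = 4.53 mg/L
Hourly TAN removed = Q * dTAN = 330.5 m^3/h * 4.53 mg/L = 1497.165 g/h  (m^3/h * mg/L = g/h)
Daily TAN removed = 1497.165 * 24 = 35931.96 g/day
Convert to kg/day: 35931.96 / 1000 = 35.93196 kg/day

35.93196 kg/day


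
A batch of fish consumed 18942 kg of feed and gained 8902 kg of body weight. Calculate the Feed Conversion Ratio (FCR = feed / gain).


FCR = feed consumed / weight gained
FCR = 18942 kg / 8902 kg = 2.12784

2.12784


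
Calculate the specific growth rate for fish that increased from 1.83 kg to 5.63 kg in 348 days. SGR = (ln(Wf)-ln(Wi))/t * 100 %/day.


ln(W_f) = ln(5.63) = 1.7281094
ln(W_i) = ln(1.83) = 0.60431597
ln(W_f) - ln(W_i) = 1.7281094 - 0.60431597 = 1.1237934
SGR = 1.1237934 / 348 * 100 = 0.322929 %/day

0.322929 %/day


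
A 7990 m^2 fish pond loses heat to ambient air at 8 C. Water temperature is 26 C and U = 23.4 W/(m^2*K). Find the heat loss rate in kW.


Temperature difference dT = 26 - 8 = 18 K
Heat loss (W) = U * A * dT = 23.4 * 7990 * 18 = 3365388 W
Convert to kW: 3365388 / 1000 = 3365.388 kW

3365.388 kW


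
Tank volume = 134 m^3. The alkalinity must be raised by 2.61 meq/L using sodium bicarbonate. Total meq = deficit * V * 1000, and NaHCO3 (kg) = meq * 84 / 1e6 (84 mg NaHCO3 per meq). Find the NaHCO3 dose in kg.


Tank volume in L = 134 m^3 * 1000 = 134000 L
Total meq required = 2.61 meq/L * 134000 L = 349740 meq
NaHCO3 mass = 349740 meq * 84 mg/meq / 1e6 = 29.3782 kg

29.3782 kg


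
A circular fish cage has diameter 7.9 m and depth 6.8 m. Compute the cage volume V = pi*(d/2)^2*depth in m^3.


r = d/2 = 7.9/2 = 3.95 m
Base area = pi*r^2 = pi*3.95^2 = 49.016699 m^2
Volume = 49.016699 * 6.8 = 333.314 m^3

333.314 m^3


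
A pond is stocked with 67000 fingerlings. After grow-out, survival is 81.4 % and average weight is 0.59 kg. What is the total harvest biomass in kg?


Survivors = 67000 * 81.4/100 = 54538 fish
Harvest biomass = survivors * W_f = 54538 * 0.59 = 32177.42 kg

32177.42 kg


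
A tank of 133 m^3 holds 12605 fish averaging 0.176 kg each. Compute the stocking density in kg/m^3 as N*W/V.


Total biomass = 12605 fish * 0.176 kg = 2218.48 kg
Density = total biomass / volume = 2218.48 / 133 = 16.6803 kg/m^3

16.6803 kg/m^3


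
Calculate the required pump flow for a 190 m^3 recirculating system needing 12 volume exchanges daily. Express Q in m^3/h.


Daily recirculation volume = 190 m^3 * 12 = 2280 m^3/day
Flow rate Q = daily volume / 24 h = 2280 / 24 = 95 m^3/h

95 m^3/h


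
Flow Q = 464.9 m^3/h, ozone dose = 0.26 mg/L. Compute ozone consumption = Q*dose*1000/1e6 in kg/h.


O3 demand (mg/h) = Q * dose * 1000 = 464.9 * 0.26 * 1000 = 120874 mg/h
Convert mg to kg: 120874 / 1e6 = 0.120874 kg/h

0.120874 kg/h


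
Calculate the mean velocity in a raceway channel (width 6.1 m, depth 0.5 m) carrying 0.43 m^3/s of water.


Cross-sectional area = W * d = 6.1 * 0.5 = 3.05 m^2
Velocity = Q / A = 0.43 / 3.05 = 0.140984 m/s

0.140984 m/s


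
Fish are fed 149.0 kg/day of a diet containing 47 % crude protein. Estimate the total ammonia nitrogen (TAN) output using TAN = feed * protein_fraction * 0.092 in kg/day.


Protein in feed = 149.0 * 47/100 = 70.03 kg/day
TAN = protein * 0.092 = 70.03 * 0.092 = 6.44276 kg/day

6.44276 kg/day


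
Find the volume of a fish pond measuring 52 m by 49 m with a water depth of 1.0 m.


Base area = L * W = 52 * 49 = 2548 m^2
Volume = area * depth = 2548 * 1.0 = 2548 m^3

2548 m^3


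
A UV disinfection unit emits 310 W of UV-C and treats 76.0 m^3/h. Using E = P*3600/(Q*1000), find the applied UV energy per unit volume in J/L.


Energy delivered per hour = 310 W * 3600 s = 1116000 J/h
Volume treated per hour = 76.0 m^3/h * 1000 = 76000 L/h
dose = 1116000 / 76000 = 14.6842 J/L

14.6842 J/L


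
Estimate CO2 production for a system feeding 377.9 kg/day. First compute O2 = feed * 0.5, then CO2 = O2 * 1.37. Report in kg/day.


O2 = 377.9 * 0.5 = 188.95
CO2 = 188.95 * 1.37 = 258.8615

258.8615 kg/day


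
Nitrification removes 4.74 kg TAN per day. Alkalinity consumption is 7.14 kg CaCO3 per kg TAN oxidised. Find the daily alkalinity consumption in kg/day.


Alkalinity factor: 7.14 kg CaCO3 consumed per kg TAN nitrified
alk = 4.74 kg TAN * 7.14 = 33.8436 kg CaCO3/day

33.8436 kg CaCO3/day


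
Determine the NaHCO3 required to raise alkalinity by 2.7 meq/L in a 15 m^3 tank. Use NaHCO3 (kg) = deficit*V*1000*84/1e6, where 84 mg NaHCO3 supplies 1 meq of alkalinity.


Tank volume in L = 15 m^3 * 1000 = 15000 L
Total meq required = 2.7 meq/L * 15000 L = 40500 meq
NaHCO3 mass = 40500 meq * 84 mg/meq / 1e6 = 3.402 kg

3.402 kg


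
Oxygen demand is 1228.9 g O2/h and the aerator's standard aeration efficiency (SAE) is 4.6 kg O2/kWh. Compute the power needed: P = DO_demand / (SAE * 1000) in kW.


SAE in g O2/kWh = 4.6 * 1000 = 4600 g/kWh
P = DO_demand / SAE_g = 1228.9 / 4600 = 0.267152 kW

0.267152 kW
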